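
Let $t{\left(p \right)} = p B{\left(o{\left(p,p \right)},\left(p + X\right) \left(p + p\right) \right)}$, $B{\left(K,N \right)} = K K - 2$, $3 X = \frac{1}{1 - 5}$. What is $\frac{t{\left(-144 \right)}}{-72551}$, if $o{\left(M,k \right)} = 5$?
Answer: $\frac{3312}{72551} \approx 0.045651$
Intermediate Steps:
$X = - \frac{1}{12}$ ($X = \frac{1}{3 \left(1 - 5\right)} = \frac{1}{3 \left(-4\right)} = \frac{1}{3} \left(- \frac{1}{4}\right) = - \frac{1}{12} \approx -0.083333$)
$B{\left(K,N \right)} = -2 + K^{2}$ ($B{\left(K,N \right)} = K^{2} - 2 = -2 + K^{2}$)
$t{\left(p \right)} = 23 p$ ($t{\left(p \right)} = p \left(-2 + 5^{2}\right) = p \left(-2 + 25\right) = p 23 = 23 p$)
$\frac{t{\left(-144 \right)}}{-72551} = \frac{23 \left(-144\right)}{-72551} = \left(-3312\right) \left(- \frac{1}{72551}\right) = \frac{3312}{72551}$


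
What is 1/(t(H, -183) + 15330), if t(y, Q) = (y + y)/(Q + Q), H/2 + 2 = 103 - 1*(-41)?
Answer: 183/2805106 ≈ 6.5238e-5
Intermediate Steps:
H = 284 (H = -4 + 2*(103 - 1*(-41)) = -4 + 2*(103 + 41) = -4 + 2*144 = -4 + 288 = 284)
t(y, Q) = y/Q (t(y, Q) = (2*y)/((2*Q)) = (2*y)*(1/(2*Q)) = y/Q)
1/(t(H, -183) + 15330) = 1/(284/(-183) + 15330) = 1/(284*(-1/183) + 15330) = 1/(-284/183 + 15330) = 1/(2805106/183) = 183/2805106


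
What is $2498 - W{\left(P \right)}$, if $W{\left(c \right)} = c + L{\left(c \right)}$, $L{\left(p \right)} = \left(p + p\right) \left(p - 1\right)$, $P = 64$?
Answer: $-5630$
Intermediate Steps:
$L{\left(p \right)} = 2 p \left(-1 + p\right)$
$W{\left(c \right)} = c + 2 c \left(-1 + c\right)$
$2498 - W{\left(P \right)} = 2498 - 64 \left(-1 + 2 \cdot 64\right) = 2498 - 64 \left(-1 + 128\right) = 2498 - 64 \cdot 127 = 2498 - 8128 = -5630$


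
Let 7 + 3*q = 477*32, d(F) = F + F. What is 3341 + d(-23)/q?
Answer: 50973499/15257 ≈ 3341.0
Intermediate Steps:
d(F) = 2*F
q = 15257/3 (q = -7/3 + (477*32)/3 = -7/3 + (1/3)*15264 = -7/3 + 5088 = 15257/3 ≈ 5085.7)
3341 + d(-23)/q = 3341 + (2*(-23))/(15257/3) = 3341 - 46*3/15257 = 3341 - 138/15257 = 50973499/15257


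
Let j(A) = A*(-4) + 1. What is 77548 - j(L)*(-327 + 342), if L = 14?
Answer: 78373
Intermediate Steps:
j(A) = 1 - 4*A (j(A) = -4*A + 1 = 1 - 4*A)
77548 - j(L)*(-327 + 342) = 77548 - (1 - 4*14)*(-327 + 342) = 77548 - (1 - 56)*15 = 77548 - (-55)*15 = 77548 - 1*(-825) = 77548 + 825 = 78373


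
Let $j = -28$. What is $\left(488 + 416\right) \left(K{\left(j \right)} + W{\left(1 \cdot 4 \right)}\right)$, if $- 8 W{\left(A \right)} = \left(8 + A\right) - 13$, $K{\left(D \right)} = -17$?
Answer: $-15255$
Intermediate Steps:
$W{\left(A \right)} = \frac{5}{8} - \frac{A}{8}$ ($W{\left(A \right)} = - \frac{\left(8 + A\right) - 13}{8} = - \frac{-5 + A}{8} = \frac{5}{8} - \frac{A}{8}$)
$\left(488 + 416\right) \left(K{\left(j \right)} + W{\left(1 \cdot 4 \right)}\right) = \left(488 + 416\right) \left(-17 + \left(\frac{5}{8} - \frac{1 \cdot 4}{8}\right)\right) = 904 \left(-17 + \left(\frac{5}{8} - \frac{1}{2}\right)\right) = 904 \left(-17 + \frac{1}{8}\right) = 904 \left(- \frac{135}{8}\right) = -15255$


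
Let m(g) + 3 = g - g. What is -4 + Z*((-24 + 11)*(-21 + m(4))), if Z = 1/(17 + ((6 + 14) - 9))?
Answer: 50/7 ≈ 7.1429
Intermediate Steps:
m(g) = -3 (m(g) = -3 + (g - g) = -3 + 0 = -3)
Z = 1/28 (Z = 1/(17 + (20 - 9)) = 1/(17 + 11) = 1/28 ≈ 0.035714)
-4 + Z*((-24 + 11)*(-21 + m(4))) = -4 + ((-24 + 11)*(-21 - 3))/28 = -4 + (-13*(-24))/28 = -4 + (1/28)*312 = -4 + 78/7 = 50/7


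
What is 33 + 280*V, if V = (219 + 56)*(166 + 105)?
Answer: 20867033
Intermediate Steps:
V = 74525 (V = 275*271 = 74525)
33 + 280*V = 33 + 280*74525 = 33 + 20867000 = 20867033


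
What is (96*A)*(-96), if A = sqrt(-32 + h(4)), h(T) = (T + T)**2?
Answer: -36864*sqrt(2) ≈ -52134.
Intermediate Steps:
h(T) = 4*T**2 (h(T) = (2*T)**2 = 4*T**2)
A = 4*sqrt(2) (A = sqrt(-32 + 4*4**2) = sqrt(-32 + 4*16) = sqrt(-32 + 64) = sqrt(32) = 4*sqrt(2) ≈ 5.6569)
(96*A)*(-96) = (96*(4*sqrt(2)))*(-96) = (384*sqrt(2))*(-96) = -36864*sqrt(2)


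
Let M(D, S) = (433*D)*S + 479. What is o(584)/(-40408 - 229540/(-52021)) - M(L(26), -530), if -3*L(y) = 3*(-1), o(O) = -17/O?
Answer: 281104511493712229/1227471656352 ≈ 2.2901e+5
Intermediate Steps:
L(y) = 1 (L(y) = -(-1) = -⅓*(-3) = 1)
M(D, S) = 479 + 433*D*S (M(D, S) = 433*D*S + 479 = 479 + 433*D*S)
o(584)/(-40408 - 229540/(-52021)) - M(L(26), -530) = (-17/584)/(-40408 - 229540/(-52021)) - (479 + 433*1*(-530)) = (-17*1/584)/(-40408 - 229540*(-1)/52021) - (479 - 229490) = -17/(584*(-40408 - 1*(-229540/52021))) - 1*(-229011) = -17/(584*(-40408 + 229540/52021)) + 229011 = -17/(584*(-2101835028/52021)) + 229011 = -17/584*(-52021/2101835028) + 229011 = 884357/1227471656352 + 229011 = 281104511493712229/1227471656352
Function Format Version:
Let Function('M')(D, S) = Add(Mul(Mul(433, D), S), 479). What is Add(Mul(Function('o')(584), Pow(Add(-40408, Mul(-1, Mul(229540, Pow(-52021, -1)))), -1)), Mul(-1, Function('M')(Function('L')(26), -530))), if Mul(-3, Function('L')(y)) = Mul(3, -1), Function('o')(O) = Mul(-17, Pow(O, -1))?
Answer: Rational(281104511493712229, 1227471656352) ≈ 2.2901e+5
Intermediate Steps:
Function('L')(y) = 1 (Function('L')(y) = Mul(Rational(-1, 3), Mul(3, -1)) = Mul(Rational(-1, 3), -3) = 1)
Function('M')(D, S) = Add(479, Mul(433, D, S)) (Function('M')(D, S) = Add(Mul(433, D, S), 479) = Add(479, Mul(433, D, S)))
Add(Mul(Function('o')(584), Pow(Add(-40408, Mul(-1, Mul(229540, Pow(-52021, -1)))), -1)), Mul(-1, Function('M')(Function('L')(26), -530))) = Add(Mul(Mul(-17, Pow(584, -1)), Pow(Add(-40408, Mul(-1, Mul(229540, Pow(-52021, -1)))), -1)), Mul(-1, Add(479, Mul(433, 1, -530)))) = Add(Mul(Mul(-17, Rational(1, 584)), Pow(Add(-40408, Mul(-1, Mul(229540, Rational(-1, 52021)))), -1)), Mul(-1, Add(479, -229490))) = Add(Mul(Rational(-17, 584), Pow(Add(-40408, Mul(-1, Rational(-229540, 52021))), -1)), Mul(-1, -229011)) = Add(Mul(Rational(-17, 584), Pow(Add(-40408, Rational(229540, 52021)), -1)), 229011) = Add(Mul(Rational(-17, 584), Pow(Rational(-2101835028, 52021), -1)), 229011) = Add(Mul(Rational(-17, 584), Rational(-52021, 2101835028)), 229011) = Add(Rational(884357, 1227471656352), 229011) = Rational(281104511493712229, 1227471656352)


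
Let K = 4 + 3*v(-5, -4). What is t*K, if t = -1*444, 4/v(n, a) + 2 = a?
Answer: -888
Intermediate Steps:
v(n, a) = 4/(-2 + a)
t = -444
K = 2 (K = 4 + 3*(4/(-2 - 4)) = 4 + 3*(4/(-6)) = 4 + 3*(4*(-1/6)) = 4 + 3*(-2/3) = 4 - 2 = 2)
t*K = -444*2 = -888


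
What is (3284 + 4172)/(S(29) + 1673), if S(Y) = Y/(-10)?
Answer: 74560/16701 ≈ 4.4644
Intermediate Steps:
S(Y) = -Y/10 (S(Y) = Y*(-⅒) = -Y/10)
(3284 + 4172)/(S(29) + 1673) = (3284 + 4172)/(-⅒*29 + 1673) = 7456/(-29/10 + 1673) = 7456/(16701/10) = 7456*(10/16701) = 74560/16701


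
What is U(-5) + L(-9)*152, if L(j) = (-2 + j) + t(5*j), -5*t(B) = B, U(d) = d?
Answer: -309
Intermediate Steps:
t(B) = -B/5
L(j) = -2 (L(j) = (-2 + j) - j = -2)
U(-5) + L(-9)*152 = -5 - 2*152 = -5 - 304 = -309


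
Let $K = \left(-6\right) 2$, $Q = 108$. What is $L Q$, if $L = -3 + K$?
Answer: $-1620$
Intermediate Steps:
$K = -12$
$L = -15$ ($L = -3 - 12 = -15$)
$L Q = \left(-15\right) 108 = -1620$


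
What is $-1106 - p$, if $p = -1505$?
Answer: $399$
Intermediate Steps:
$-1106 - p = -1106 - -1505 = -1106 + 1505 = 399$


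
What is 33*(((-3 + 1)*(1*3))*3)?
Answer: -594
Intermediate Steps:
33*(((-3 + 1)*(1*3))*3) = 33*(-2*3*3) = 33*(-6*3) = 33*(-18) = -594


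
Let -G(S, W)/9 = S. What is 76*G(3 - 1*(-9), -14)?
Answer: -8208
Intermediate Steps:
G(S, W) = -9*S
76*G(3 - 1*(-9), -14) = 76*(-9*(3 - 1*(-9))) = 76*(-9*(3 + 9)) = 76*(-9*12) = 76*(-108) = -8208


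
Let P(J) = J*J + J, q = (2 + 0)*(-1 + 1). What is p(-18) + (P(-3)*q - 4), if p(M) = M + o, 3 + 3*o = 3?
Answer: -22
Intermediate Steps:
o = 0 (o = -1 + (⅓)*3 = -1 + 1 = 0)
p(M) = M (p(M) = M + 0 = M)
q = 0 (q = 2*0 = 0)
P(J) = J + J² (P(J) = J² + J = J + J²)
p(-18) + (P(-3)*q - 4) = -18 + (-3*(1 - 3)*0 - 4) = -18 + (-3*(-2)*0 - 4) = -18 + (6*0 - 4) = -18 + (0 - 4) = -18 - 4 = -22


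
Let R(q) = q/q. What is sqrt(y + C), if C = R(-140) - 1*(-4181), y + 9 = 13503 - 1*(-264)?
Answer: 2*sqrt(4485) ≈ 133.94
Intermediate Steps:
R(q) = 1
y = 13758 (y = -9 + (13503 - 1*(-264)) = -9 + (13503 + 264) = -9 + 13767 = 13758)
C = 4182 (C = 1 - 1*(-4181) = 1 + 4181 = 4182)
sqrt(y + C) = sqrt(13758 + 4182) = sqrt(17940) = 2*sqrt(4485)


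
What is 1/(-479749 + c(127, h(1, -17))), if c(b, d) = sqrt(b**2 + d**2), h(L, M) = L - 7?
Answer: -479749/230159086836 - sqrt(16165)/230159086836 ≈ -2.0850e-6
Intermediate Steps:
h(L, M) = -7 + L
1/(-479749 + c(127, h(1, -17))) = 1/(-479749 + sqrt(127**2 + (-7 + 1)**2)) = 1/(-479749 + sqrt(16129 + (-6)**2)) = 1/(-479749 + sqrt(16129 + 36)) = 1/(-479749 + sqrt(16165))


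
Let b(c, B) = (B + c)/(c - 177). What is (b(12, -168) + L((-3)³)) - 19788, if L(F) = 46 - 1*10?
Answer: -1086308/55 ≈ -19751.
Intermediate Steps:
L(F) = 36 (L(F) = 46 - 10 = 36)
b(c, B) = (B + c)/(-177 + c)
(b(12, -168) + L((-3)³)) - 19788 = ((-168 + 12)/(-177 + 12) + 36) - 19788 = (-156/(-165) + 36) - 19788 = (-1/165*(-156) + 36) - 19788 = (52/55 + 36) - 19788 = 2032/55 - 19788 = -1086308/55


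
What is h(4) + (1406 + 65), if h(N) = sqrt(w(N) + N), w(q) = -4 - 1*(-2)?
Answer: 1471 + sqrt(2) ≈ 1472.4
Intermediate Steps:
w(q) = -2 (w(q) = -4 + 2 = -2)
h(N) = sqrt(-2 + N)
h(4) + (1406 + 65) = sqrt(-2 + 4) + (1406 + 65) = sqrt(2) + 1471 = 1471 + sqrt(2)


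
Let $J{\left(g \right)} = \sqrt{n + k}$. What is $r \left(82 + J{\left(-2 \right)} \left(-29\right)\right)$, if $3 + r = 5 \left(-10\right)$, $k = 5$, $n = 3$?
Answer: $-4346 + 3074 \sqrt{2} \approx 1.2925$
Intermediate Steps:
$r = -53$ ($r = -3 + 5 \left(-10\right) = -3 - 50 = -53$)
$J{\left(g \right)} = 2 \sqrt{2}$ ($J{\left(g \right)} = \sqrt{3 + 5} = \sqrt{8} = 2 \sqrt{2}$)
$r \left(82 + J{\left(-2 \right)} \left(-29\right)\right) = - 53 \left(82 + 2 \sqrt{2} \left(-29\right)\right) = - 53 \left(82 - 58 \sqrt{2}\right) = -4346 + 3074 \sqrt{2}$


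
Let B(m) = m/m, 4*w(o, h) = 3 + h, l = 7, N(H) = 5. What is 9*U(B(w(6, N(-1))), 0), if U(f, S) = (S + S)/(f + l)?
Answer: 0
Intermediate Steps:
w(o, h) = ¾ + h/4 (w(o, h) = (3 + h)/4 = ¾ + h/4)
B(m) = 1
U(f, S) = 2*S/(7 + f) (U(f, S) = (S + S)/(f + 7) = (2*S)/(7 + f) = 2*S/(7 + f))
9*U(B(w(6, N(-1))), 0) = 9*(2*0/(7 + 1)) = 9*(2*0/8) = 9*(2*0*(⅛)) = 9*0 = 0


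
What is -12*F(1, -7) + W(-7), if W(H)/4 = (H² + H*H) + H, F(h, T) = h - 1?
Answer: 364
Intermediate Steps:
F(h, T) = -1 + h
W(H) = 4*H + 8*H² (W(H) = 4*((H² + H*H) + H) = 4*((H² + H²) + H) = 4*(2*H² + H) = 4*(H + 2*H²) = 4*H + 8*H²)
-12*F(1, -7) + W(-7) = -12*(-1 + 1) + 4*(-7)*(1 + 2*(-7)) = -12*0 + 4*(-7)*(1 - 14) = 0 + 4*(-7)*(-13) = 0 + 364 = 364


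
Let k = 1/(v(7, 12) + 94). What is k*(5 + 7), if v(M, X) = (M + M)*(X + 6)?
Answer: 6/173 ≈ 0.034682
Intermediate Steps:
v(M, X) = 2*M*(6 + X) (v(M, X) = (2*M)*(6 + X) = 2*M*(6 + X))
k = 1/346 (k = 1/(2*7*(6 + 12) + 94) = 1/(2*7*18 + 94) = 1/(252 + 94) = 1/346 ≈ 0.0028902)
k*(5 + 7) = (5 + 7)/346 = (1/346)*12 = 6/173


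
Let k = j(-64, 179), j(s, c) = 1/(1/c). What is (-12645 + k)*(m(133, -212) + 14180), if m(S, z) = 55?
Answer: -177453510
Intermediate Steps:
j(s, c) = c
k = 179
(-12645 + k)*(m(133, -212) + 14180) = (-12645 + 179)*(55 + 14180) = -12466*14235 = -177453510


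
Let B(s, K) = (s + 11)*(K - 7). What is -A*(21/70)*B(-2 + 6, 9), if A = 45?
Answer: -405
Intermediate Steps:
B(s, K) = (-7 + K)*(11 + s) (B(s, K) = (11 + s)*(-7 + K) = (-7 + K)*(11 + s))
-A*(21/70)*B(-2 + 6, 9) = -45*(21/70)*(-77 - 7*(-2 + 6) + 11*9 + 9*(-2 + 6)) = -45*(21*(1/70))*(-77 - 7*4 + 99 + 9*4) = -45*(3/10)*(-77 - 28 + 99 + 36) = -27*30/2 = -1*405 = -405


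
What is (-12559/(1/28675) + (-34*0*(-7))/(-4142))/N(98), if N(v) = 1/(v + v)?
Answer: -70585347700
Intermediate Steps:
N(v) = 1/(2*v)
(-12559/(1/28675) + (-34*0*(-7))/(-4142))/N(98) = (-12559/(1/28675) + (-34*0*(-7))/(-4142))/(((½)/98)) = (-12559/1/28675 + (0*(-7))*(-1/4142))/(((½)*(1/98))) = (-12559*28675 + 0*(-1/4142))/(1/196) = (-360129325 + 0)*196 = -360129325*196 = -70585347700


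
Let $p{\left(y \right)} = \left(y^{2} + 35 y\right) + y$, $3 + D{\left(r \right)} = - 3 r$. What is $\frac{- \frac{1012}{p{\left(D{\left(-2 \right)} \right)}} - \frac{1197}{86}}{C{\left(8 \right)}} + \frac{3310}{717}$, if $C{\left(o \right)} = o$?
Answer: $\frac{34541561}{19238544} \approx 1.7954$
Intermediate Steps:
$D{\left(r \right)} = -3 - 3 r$
$p{\left(y \right)} = y^{2} + 36 y$
$\frac{- \frac{1012}{p{\left(D{\left(-2 \right)} \right)}} - \frac{1197}{86}}{C{\left(8 \right)}} + \frac{3310}{717} = \frac{- \frac{1012}{\left(-3 - -6\right) \left(36 - -3\right)} - \frac{1197}{86}}{8} + \frac{3310}{717} = \left(- \frac{1012}{\left(-3 + 6\right) \left(36 + \left(-3 + 6\right)\right)} - \frac{1197}{86}\right) \frac{1}{8} + 3310 \cdot \frac{1}{717} = \left(- \frac{1012}{3 \left(36 + 3\right)} - \frac{1197}{86}\right) \frac{1}{8} + \frac{3310}{717} = \left(- \frac{1012}{3 \cdot 39} - \frac{1197}{86}\right) \frac{1}{8} + \frac{3310}{717} = \left(- \frac{1012}{117} - \frac{1197}{86}\right) \frac{1}{8} + \frac{3310}{717} = \left(- \frac{227081}{10062}\right) \frac{1}{8} + \frac{3310}{717} = - \frac{227081}{80496} + \frac{3310}{717} = \frac{34541561}{19238544}$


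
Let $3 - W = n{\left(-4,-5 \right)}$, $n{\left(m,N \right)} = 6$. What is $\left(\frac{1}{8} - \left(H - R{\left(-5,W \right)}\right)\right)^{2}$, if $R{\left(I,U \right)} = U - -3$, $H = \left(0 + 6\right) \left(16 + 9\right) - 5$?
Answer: $\frac{1343281}{64} \approx 20989.0$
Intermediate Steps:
$W = -3$ ($W = 3 - 6 = -3$)
$H = 145$ ($H = 6 \cdot 25 - 5 = 150 - 5 = 145$)
$R{\left(I,U \right)} = 3 + U$ ($R{\left(I,U \right)} = U + 3 = 3 + U$)
$\left(\frac{1}{8} - \left(H - R{\left(-5,W \right)}\right)\right)^{2} = \left(\frac{1}{8} + \left(\left(3 - 3\right) - 145\right)\right)^{2} = \left(\frac{1}{8} + \left(0 - 145\right)\right)^{2} = \left(\frac{1}{8} - 145\right)^{2} = \left(- \frac{1159}{8}\right)^{2} = \frac{1343281}{64}$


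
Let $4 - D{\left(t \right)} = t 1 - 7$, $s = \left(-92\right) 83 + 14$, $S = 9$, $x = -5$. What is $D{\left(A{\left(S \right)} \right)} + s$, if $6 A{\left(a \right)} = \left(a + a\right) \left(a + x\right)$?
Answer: $-7623$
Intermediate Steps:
$A{\left(a \right)} = \frac{a \left(-5 + a\right)}{3}$ ($A{\left(a \right)} = \frac{\left(a + a\right) \left(a - 5\right)}{6} = \frac{2 a \left(-5 + a\right)}{6} = \frac{a \left(-5 + a\right)}{3}$)
$s = -7622$ ($s = -7636 + 14 = -7622$)
$D{\left(t \right)} = 11 - t$ ($D{\left(t \right)} = 4 - \left(t 1 - 7\right) = 4 - \left(t - 7\right) = 4 - \left(-7 + t\right) = 11 - t$)
$D{\left(A{\left(S \right)} \right)} + s = \left(11 - \frac{1}{3} \cdot 9 \left(-5 + 9\right)\right) - 7622 = \left(11 - \frac{1}{3} \cdot 9 \cdot 4\right) - 7622 = \left(11 - 12\right) - 7622 = -1 - 7622 = -7623$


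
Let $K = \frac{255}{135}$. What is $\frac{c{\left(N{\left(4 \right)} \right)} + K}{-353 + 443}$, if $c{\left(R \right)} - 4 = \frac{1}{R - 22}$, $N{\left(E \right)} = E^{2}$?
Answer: $\frac{103}{1620} \approx 0.06358$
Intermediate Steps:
$c{\left(R \right)} = 4 + \frac{1}{-22 + R}$ ($c{\left(R \right)} = 4 + \frac{1}{R - 22} = 4 + \frac{1}{-22 + R}$)
$K = \frac{17}{9}$ ($K = 255 \cdot \frac{1}{135} = \frac{17}{9} \approx 1.8889$)
$\frac{c{\left(N{\left(4 \right)} \right)} + K}{-353 + 443} = \frac{\frac{-87 + 4 \cdot 4^{2}}{-22 + 4^{2}} + \frac{17}{9}}{-353 + 443} = \frac{\frac{-87 + 4 \cdot 16}{-22 + 16} + \frac{17}{9}}{90} = \left(\frac{-87 + 64}{-6} + \frac{17}{9}\right) \frac{1}{90} = \left(\left(- \frac{1}{6}\right) \left(-23\right) + \frac{17}{9}\right) \frac{1}{90} = \left(\frac{23}{6} + \frac{17}{9}\right) \frac{1}{90} = \frac{103}{18} \cdot \frac{1}{90} = \frac{103}{1620}$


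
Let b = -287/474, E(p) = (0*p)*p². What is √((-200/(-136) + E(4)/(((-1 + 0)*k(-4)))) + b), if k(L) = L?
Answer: √56172318/8058 ≈ 0.93011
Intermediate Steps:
E(p) = 0 (E(p) = 0*p² = 0)
b = -287/474 (b = -287*1/474 = -287/474 ≈ -0.60548)
√((-200/(-136) + E(4)/(((-1 + 0)*k(-4)))) + b) = √((-200/(-136) + 0/(((-1 + 0)*(-4)))) - 287/474) = √((-200*(-1/136) + 0/((-1*(-4)))) - 287/474) = √((25/17 + 0/4) - 287/474) = √((25/17 + 0*(¼)) - 287/474) = √((25/17 + 0) - 287/474) = √(25/17 - 287/474) = √(6971/8058) = √56172318/8058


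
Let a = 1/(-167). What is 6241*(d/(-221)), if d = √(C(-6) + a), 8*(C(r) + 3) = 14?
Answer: -6241*I*√140113/73814 ≈ -31.649*I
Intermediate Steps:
C(r) = -5/4 (C(r) = -3 + (⅛)*14 = -3 + 7/4 = -5/4)
a = -1/167 ≈ -0.0059880
d = I*√140113/334 (d = √(-5/4 - 1/167) = √(-839/668) = I*√140113/334 ≈ 1.1207*I)
6241*(d/(-221)) = 6241*((I*√140113/334)/(-221)) = 6241*((I*√140113/334)*(-1/221)) = 6241*(-I*√140113/73814) = -6241*I*√140113/73814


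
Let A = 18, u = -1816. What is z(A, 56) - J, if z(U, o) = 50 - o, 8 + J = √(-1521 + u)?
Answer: 2 - I*√3337 ≈ 2.0 - 57.767*I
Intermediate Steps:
J = -8 + I*√3337 (J = -8 + √(-1521 - 1816) = -8 + √(-3337) = -8 + I*√3337 ≈ -8.0 + 57.767*I)
z(A, 56) - J = (50 - 1*56) - (-8 + I*√3337) = (50 - 56) + (8 - I*√3337) = -6 + (8 - I*√3337) = 2 - I*√3337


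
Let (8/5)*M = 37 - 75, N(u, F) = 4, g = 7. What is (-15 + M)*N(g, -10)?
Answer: -155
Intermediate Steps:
M = -95/4 (M = 5*(37 - 75)/8 = (5/8)*(-38) = -95/4 ≈ -23.750)
(-15 + M)*N(g, -10) = (-15 - 95/4)*4 = -155/4*4 = -155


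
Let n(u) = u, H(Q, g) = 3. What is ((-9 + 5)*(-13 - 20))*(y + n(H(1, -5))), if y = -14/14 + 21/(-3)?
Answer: -660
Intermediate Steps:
y = -8 (y = -14*1/14 + 21*(-⅓) = -1 - 7 = -8)
((-9 + 5)*(-13 - 20))*(y + n(H(1, -5))) = ((-9 + 5)*(-13 - 20))*(-8 + 3) = -4*(-33)*(-5) = 132*(-5) = -660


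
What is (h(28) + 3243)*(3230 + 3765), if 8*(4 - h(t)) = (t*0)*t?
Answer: 22712765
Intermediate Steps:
h(t) = 4 (h(t) = 4 - t*0*t/8 = 4 - 0*t = 4 - ⅛*0 = 4 + 0 = 4)
(h(28) + 3243)*(3230 + 3765) = (4 + 3243)*(3230 + 3765) = 3247*6995 = 22712765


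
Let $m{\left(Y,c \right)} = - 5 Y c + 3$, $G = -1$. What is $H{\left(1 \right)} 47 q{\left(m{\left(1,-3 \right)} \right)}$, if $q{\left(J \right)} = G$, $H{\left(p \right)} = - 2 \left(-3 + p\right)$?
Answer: $-188$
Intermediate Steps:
$H{\left(p \right)} = 6 - 2 p$
$m{\left(Y,c \right)} = 3 - 5 Y c$ ($m{\left(Y,c \right)} = - 5 Y c + 3 = 3 - 5 Y c$)
$q{\left(J \right)} = -1$
$H{\left(1 \right)} 47 q{\left(m{\left(1,-3 \right)} \right)} = \left(6 - 2\right) 47 \left(-1\right) = 4 \cdot 47 \left(-1\right) = 188 \left(-1\right) = -188$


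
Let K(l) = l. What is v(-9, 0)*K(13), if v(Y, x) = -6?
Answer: -78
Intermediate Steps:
v(-9, 0)*K(13) = -6*13 = -78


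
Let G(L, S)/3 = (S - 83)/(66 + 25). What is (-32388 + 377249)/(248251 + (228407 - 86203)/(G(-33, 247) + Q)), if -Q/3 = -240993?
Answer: 22688950415241/16332838715395 ≈ 1.3892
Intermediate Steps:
Q = 722979 (Q = -3*(-240993) = 722979)
G(L, S) = -249/91 + 3*S/91 (G(L, S) = 3*((S - 83)/(66 + 25)) = 3*((-83 + S)/91) = 3*((-83 + S)*(1/91)) = 3*(-83/91 + S/91) = -249/91 + 3*S/91)
(-32388 + 377249)/(248251 + (228407 - 86203)/(G(-33, 247) + Q)) = (-32388 + 377249)/(248251 + (228407 - 86203)/((-249/91 + (3/91)*247) + 722979)) = 344861/(248251 + 142204/((-249/91 + 57/7) + 722979)) = 344861/(248251 + 142204/(492/91 + 722979)) = 344861/(248251 + 142204/(65791581/91)) = 344861/(248251 + 142204*(91/65791581)) = 344861/(248251 + 12940564/65791581) = 344861/(16332838715395/65791581) = 344861*(65791581/16332838715395) = 22688950415241/16332838715395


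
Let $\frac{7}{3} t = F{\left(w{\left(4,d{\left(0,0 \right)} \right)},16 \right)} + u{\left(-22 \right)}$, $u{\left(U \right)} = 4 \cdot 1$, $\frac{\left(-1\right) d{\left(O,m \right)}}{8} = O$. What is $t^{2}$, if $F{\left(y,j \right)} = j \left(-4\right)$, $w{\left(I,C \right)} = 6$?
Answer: $\frac{32400}{49} \approx 661.22$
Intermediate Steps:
$d{\left(O,m \right)} = - 8 O$
$u{\left(U \right)} = 4$
$F{\left(y,j \right)} = - 4 j$
$t = - \frac{180}{7}$ ($t = \frac{3 \left(\left(-4\right) 16 + 4\right)}{7} = \frac{3 \left(-64 + 4\right)}{7} = \frac{3}{7} \left(-60\right) = - \frac{180}{7} \approx -25.714$)
$t^{2} = \left(- \frac{180}{7}\right)^{2} = \frac{32400}{49}$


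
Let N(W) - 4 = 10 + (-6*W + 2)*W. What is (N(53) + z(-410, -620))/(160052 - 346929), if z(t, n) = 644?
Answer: 16090/186877 ≈ 0.086099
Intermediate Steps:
N(W) = 14 + W*(2 - 6*W) (N(W) = 4 + (10 + (-6*W + 2)*W) = 4 + (10 + (2 - 6*W)*W) = 4 + (10 + W*(2 - 6*W)) = 14 + W*(2 - 6*W))
(N(53) + z(-410, -620))/(160052 - 346929) = ((14 - 6*53**2 + 2*53) + 644)/(160052 - 346929) = ((14 - 6*2809 + 106) + 644)/(-186877) = ((14 - 16854 + 106) + 644)*(-1/186877) = (-16734 + 644)*(-1/186877) = -16090*(-1/186877) = 16090/186877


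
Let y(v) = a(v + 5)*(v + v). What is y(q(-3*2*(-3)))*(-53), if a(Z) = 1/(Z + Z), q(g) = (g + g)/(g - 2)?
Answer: -477/29 ≈ -16.448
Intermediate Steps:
q(g) = 2*g/(-2 + g) (q(g) = (2*g)/(-2 + g) = 2*g/(-2 + g))
a(Z) = 1/(2*Z)
y(v) = v/(5 + v) (y(v) = (1/(2*(v + 5)))*(v + v) = (1/(2*(5 + v)))*(2*v) = v/(5 + v))
y(q(-3*2*(-3)))*(-53) = ((2*(-3*2*(-3))/(-2 - 3*2*(-3)))/(5 + 2*(-3*2*(-3))/(-2 - 3*2*(-3))))*(-53) = ((2*(-6*(-3))/(-2 - 6*(-3)))/(5 + 2*(-6*(-3))/(-2 - 6*(-3))))*(-53) = ((2*18/(-2 + 18))/(5 + 2*18/(-2 + 18)))*(-53) = ((2*18/16)/(5 + 2*18/16))*(-53) = ((2*18*(1/16))/(5 + 2*18*(1/16)))*(-53) = (9/(4*(5 + 9/4)))*(-53) = (9/(4*(29/4)))*(-53) = ((9/4)*(4/29))*(-53) = (9/29)*(-53) = -477/29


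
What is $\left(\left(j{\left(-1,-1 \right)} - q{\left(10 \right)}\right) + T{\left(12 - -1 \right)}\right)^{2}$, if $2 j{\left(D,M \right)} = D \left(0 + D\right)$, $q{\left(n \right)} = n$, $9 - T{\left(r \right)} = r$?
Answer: $\frac{729}{4} \approx 182.25$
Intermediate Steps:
$T{\left(r \right)} = 9 - r$
$j{\left(D,M \right)} = \frac{D^{2}}{2}$ ($j{\left(D,M \right)} = \frac{D \left(0 + D\right)}{2} = \frac{D D}{2} = \frac{D^{2}}{2}$)
$\left(\left(j{\left(-1,-1 \right)} - q{\left(10 \right)}\right) + T{\left(12 - -1 \right)}\right)^{2} = \left(\left(\frac{\left(-1\right)^{2}}{2} - 10\right) + \left(9 - \left(12 - -1\right)\right)\right)^{2} = \left(\left(\frac{1}{2} \cdot 1 - 10\right) + \left(9 - \left(12 + 1\right)\right)\right)^{2} = \left(\left(\frac{1}{2} - 10\right) + \left(9 - 13\right)\right)^{2} = \left(- \frac{19}{2} + \left(9 - 13\right)\right)^{2} = \left(- \frac{19}{2} - 4\right)^{2} = \left(- \frac{27}{2}\right)^{2} = \frac{729}{4}$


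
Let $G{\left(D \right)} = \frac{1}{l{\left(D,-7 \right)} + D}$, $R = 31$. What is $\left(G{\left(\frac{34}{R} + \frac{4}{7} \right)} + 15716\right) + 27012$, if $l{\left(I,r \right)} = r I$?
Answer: $\frac{92804999}{2172} \approx 42728.0$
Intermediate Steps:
$l{\left(I,r \right)} = I r$
$G{\left(D \right)} = - \frac{1}{6 D}$ ($G{\left(D \right)} = \frac{1}{D \left(-7\right) + D} = \frac{1}{- 7 D + D} = \frac{1}{\left(-6\right) D} = - \frac{1}{6 D}$)
$\left(G{\left(\frac{34}{R} + \frac{4}{7} \right)} + 15716\right) + 27012 = \left(- \frac{1}{6 \left(\frac{34}{31} + \frac{4}{7}\right)} + 15716\right) + 27012 = \left(- \frac{1}{6 \cdot \frac{362}{217}} + 15716\right) + 27012 = \left(\left(- \frac{1}{6}\right) \frac{217}{362} + 15716\right) + 27012 = \left(- \frac{217}{2172} + 15716\right) + 27012 = \frac{34134935}{2172} + 27012 = \frac{92804999}{2172}$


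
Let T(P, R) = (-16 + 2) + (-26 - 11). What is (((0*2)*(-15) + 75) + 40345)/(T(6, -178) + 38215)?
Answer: 215/203 ≈ 1.0591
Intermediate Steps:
T(P, R) = -51 (T(P, R) = -14 - 37 = -51)
(((0*2)*(-15) + 75) + 40345)/(T(6, -178) + 38215) = (((0*2)*(-15) + 75) + 40345)/(-51 + 38215) = ((0*(-15) + 75) + 40345)/38164 = ((0 + 75) + 40345)*(1/38164) = (75 + 40345)*(1/38164) = 40420*(1/38164) = 215/203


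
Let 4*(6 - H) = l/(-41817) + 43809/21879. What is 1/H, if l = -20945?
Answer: 5979831/32136802 ≈ 0.18607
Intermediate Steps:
H = 32136802/5979831 (H = 6 - (-20945/(-41817) + 43809/21879)/4 = 6 - (-20945*(-1/41817) + 43809*(1/21879))/4 = 6 - (20945/41817 + 859/429)/4 = 6 - ¼*14968736/5979831 = 6 - 3742184/5979831 = 32136802/5979831 ≈ 5.3742)
1/H = 1/(32136802/5979831) = 5979831/32136802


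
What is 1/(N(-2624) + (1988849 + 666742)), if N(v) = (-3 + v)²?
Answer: 1/9556720 ≈ 1.0464e-7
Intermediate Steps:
1/(N(-2624) + (1988849 + 666742)) = 1/((-3 - 2624)² + (1988849 + 666742)) = 1/((-2627)² + 2655591) = 1/(6901129 + 2655591) = 1/9556720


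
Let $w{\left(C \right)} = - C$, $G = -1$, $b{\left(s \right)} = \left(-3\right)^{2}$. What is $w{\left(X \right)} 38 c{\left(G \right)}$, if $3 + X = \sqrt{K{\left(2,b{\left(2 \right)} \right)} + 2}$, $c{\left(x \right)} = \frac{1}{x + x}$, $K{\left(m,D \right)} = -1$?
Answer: $-38$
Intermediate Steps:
$b{\left(s \right)} = 9$
$c{\left(x \right)} = \frac{1}{2 x}$
$X = -2$ ($X = -3 + \sqrt{-1 + 2} = -3 + \sqrt{1} = -3 + 1 = -2$)
$w{\left(X \right)} 38 c{\left(G \right)} = \left(-1\right) \left(-2\right) 38 \frac{1}{2 \left(-1\right)} = 2 \cdot 38 \cdot \frac{1}{2} \left(-1\right) = 76 \left(- \frac{1}{2}\right) = -38$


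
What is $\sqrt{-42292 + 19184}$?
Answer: $2 i \sqrt{5777} \approx 152.01 i$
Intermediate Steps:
$\sqrt{-42292 + 19184} = \sqrt{-23108} = 2 i \sqrt{5777}$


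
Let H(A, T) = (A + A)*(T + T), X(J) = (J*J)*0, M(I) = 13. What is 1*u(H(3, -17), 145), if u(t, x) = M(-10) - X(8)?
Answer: 13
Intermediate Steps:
X(J) = 0 (X(J) = J²*0 = 0)
H(A, T) = 4*A*T (H(A, T) = (2*A)*(2*T) = 4*A*T)
u(t, x) = 13 (u(t, x) = 13 - 1*0 = 13 + 0 = 13)
1*u(H(3, -17), 145) = 1*13 = 13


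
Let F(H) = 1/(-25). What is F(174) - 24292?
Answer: -607301/25 ≈ -24292.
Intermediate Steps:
F(H) = -1/25
F(174) - 24292 = -1/25 - 24292 = -607301/25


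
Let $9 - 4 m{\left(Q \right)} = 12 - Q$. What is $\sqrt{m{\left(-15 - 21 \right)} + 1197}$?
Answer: $\frac{\sqrt{4749}}{2} \approx 34.456$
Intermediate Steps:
$m{\left(Q \right)} = - \frac{3}{4} + \frac{Q}{4}$ ($m{\left(Q \right)} = \frac{9}{4} - \frac{12 - Q}{4} = \frac{9}{4} + \left(-3 + \frac{Q}{4}\right) = - \frac{3}{4} + \frac{Q}{4}$)
$\sqrt{m{\left(-15 - 21 \right)} + 1197} = \sqrt{\left(- \frac{3}{4} + \frac{-15 - 21}{4}\right) + 1197} = \sqrt{\left(- \frac{3}{4} + \frac{1}{4} \left(-36\right)\right) + 1197} = \sqrt{\left(- \frac{3}{4} - 9\right) + 1197} = \sqrt{- \frac{39}{4} + 1197} = \sqrt{\frac{4749}{4}} = \frac{\sqrt{4749}}{2}$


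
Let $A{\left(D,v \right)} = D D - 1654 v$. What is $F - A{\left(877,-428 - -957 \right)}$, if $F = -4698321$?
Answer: $-4592484$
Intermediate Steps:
$A{\left(D,v \right)} = D^{2} - 1654 v$
$F - A{\left(877,-428 - -957 \right)} = -4698321 - \left(877^{2} - 1654 \left(-428 - -957\right)\right) = -4698321 - \left(769129 - 1654 \left(-428 + 957\right)\right) = -4698321 - \left(769129 - 874966\right) = -4698321 - -105837 = -4698321 + 105837 = -4592484$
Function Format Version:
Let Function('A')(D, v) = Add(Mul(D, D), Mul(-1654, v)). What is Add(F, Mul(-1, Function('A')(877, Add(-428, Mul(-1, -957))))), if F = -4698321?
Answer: -4592484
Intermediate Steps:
Function('A')(D, v) = Add(Pow(D, 2), Mul(-1654, v))
Add(F, Mul(-1, Function('A')(877, Add(-428, Mul(-1, -957))))) = Add(-4698321, Mul(-1, Add(Pow(877, 2), Mul(-1654, Add(-428, Mul(-1, -957)))))) = Add(-4698321, Mul(-1, Add(769129, Mul(-1654, Add(-428, 957))))) = Add(-4698321, Mul(-1, Add(769129, Mul(-1654, 529)))) = Add(-4698321, Mul(-1, Add(769129, -874966))) = Add(-4698321, Mul(-1, -105837)) = Add(-4698321, 105837) = -4592484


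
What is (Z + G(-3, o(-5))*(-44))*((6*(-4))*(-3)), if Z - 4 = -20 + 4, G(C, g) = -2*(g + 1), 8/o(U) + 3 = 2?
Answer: -45216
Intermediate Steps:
o(U) = -8 (o(U) = 8/(-3 + 2) = 8/(-1) = 8*(-1) = -8)
G(C, g) = -2 - 2*g (G(C, g) = -2*(1 + g) = -2 - 2*g)
Z = -12 (Z = 4 + (-20 + 4) = 4 - 16 = -12)
(Z + G(-3, o(-5))*(-44))*((6*(-4))*(-3)) = (-12 + (-2 - 2*(-8))*(-44))*((6*(-4))*(-3)) = (-12 + (-2 + 16)*(-44))*(-24*(-3)) = (-12 + 14*(-44))*72 = (-12 - 616)*72 = -628*72 = -45216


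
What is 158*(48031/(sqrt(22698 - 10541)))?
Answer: 7588898*sqrt(12157)/12157 ≈ 68828.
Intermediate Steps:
158*(48031/(sqrt(22698 - 10541))) = 158*(48031/(sqrt(12157))) = 158*(48031*(sqrt(12157)/12157)) = 158*(48031*sqrt(12157)/12157) = 7588898*sqrt(12157)/12157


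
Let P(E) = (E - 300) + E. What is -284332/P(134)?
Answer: 71083/8 ≈ 8885.4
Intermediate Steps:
P(E) = -300 + 2*E (P(E) = (-300 + E) + E = -300 + 2*E)
-284332/P(134) = -284332/(-300 + 2*134) = -284332/(-300 + 268) = -284332/(-32) = -284332*(-1/32) = 71083/8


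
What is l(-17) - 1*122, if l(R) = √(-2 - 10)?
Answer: -122 + 2*I*√3 ≈ -122.0 + 3.4641*I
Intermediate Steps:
l(R) = 2*I*√3 (l(R) = √(-12) = 2*I*√3)
l(-17) - 1*122 = 2*I*√3 - 1*122 = 2*I*√3 - 122 = -122 + 2*I*√3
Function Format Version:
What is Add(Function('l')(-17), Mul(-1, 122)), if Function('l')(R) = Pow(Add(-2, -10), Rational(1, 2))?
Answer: Add(-122, Mul(2, I, Pow(3, Rational(1, 2)))) ≈ Add(-122.00, Mul(3.4641, I))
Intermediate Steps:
Function('l')(R) = Mul(2, I, Pow(3, Rational(1, 2))) (Function('l')(R) = Pow(-12, Rational(1, 2)) = Mul(2, I, Pow(3, Rational(1, 2))))
Add(Function('l')(-17), Mul(-1, 122)) = Add(Mul(2, I, Pow(3, Rational(1, 2))), Mul(-1, 122)) = Add(Mul(2, I, Pow(3, Rational(1, 2))), -122) = Add(-122, Mul(2, I, Pow(3, Rational(1, 2))))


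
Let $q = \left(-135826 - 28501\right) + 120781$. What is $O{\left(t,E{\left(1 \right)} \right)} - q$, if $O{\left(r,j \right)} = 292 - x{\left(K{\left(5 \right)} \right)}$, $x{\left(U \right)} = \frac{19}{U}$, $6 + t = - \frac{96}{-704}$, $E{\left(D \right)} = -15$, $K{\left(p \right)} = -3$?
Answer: $\frac{131533}{3} \approx 43844.0$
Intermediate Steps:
$t = - \frac{129}{22}$ ($t = -6 - \frac{96}{-704} = -6 - - \frac{3}{22} = -6 + \frac{3}{22} = - \frac{129}{22} \approx -5.8636$)
$O{\left(r,j \right)} = \frac{895}{3}$ ($O{\left(r,j \right)} = 292 - \frac{19}{-3} = 292 - 19 \left(- \frac{1}{3}\right) = 292 - - \frac{19}{3} = 292 + \frac{19}{3} = \frac{895}{3}$)
$q = -43546$ ($q = -164327 + 120781 = -43546$)
$O{\left(t,E{\left(1 \right)} \right)} - q = \frac{895}{3} - -43546 = \frac{895}{3} + 43546 = \frac{131533}{3}$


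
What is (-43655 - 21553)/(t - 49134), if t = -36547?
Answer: 65208/85681 ≈ 0.76106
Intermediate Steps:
(-43655 - 21553)/(t - 49134) = (-43655 - 21553)/(-36547 - 49134) = -65208/(-85681) = -65208*(-1/85681) = 65208/85681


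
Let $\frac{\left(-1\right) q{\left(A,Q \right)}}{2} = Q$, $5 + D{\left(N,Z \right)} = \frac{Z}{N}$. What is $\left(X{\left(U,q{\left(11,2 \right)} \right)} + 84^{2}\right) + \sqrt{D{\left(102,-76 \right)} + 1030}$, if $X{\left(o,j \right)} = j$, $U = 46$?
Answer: $7052 + \frac{\sqrt{2664087}}{51} \approx 7084.0$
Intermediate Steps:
$D{\left(N,Z \right)} = -5 + \frac{Z}{N}$
$q{\left(A,Q \right)} = - 2 Q$
$\left(X{\left(U,q{\left(11,2 \right)} \right)} + 84^{2}\right) + \sqrt{D{\left(102,-76 \right)} + 1030} = \left(\left(-2\right) 2 + 84^{2}\right) + \sqrt{\left(-5 - \frac{76}{102}\right) + 1030} = \left(-4 + 7056\right) + \sqrt{\left(-5 - \frac{38}{51}\right) + 1030} = 7052 + \sqrt{\left(-5 - \frac{38}{51}\right) + 1030} = 7052 + \sqrt{- \frac{293}{51} + 1030} = 7052 + \sqrt{\frac{52237}{51}} = 7052 + \frac{\sqrt{2664087}}{51}$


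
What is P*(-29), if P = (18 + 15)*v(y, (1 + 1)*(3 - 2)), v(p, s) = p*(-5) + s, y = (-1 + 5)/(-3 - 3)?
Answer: -5104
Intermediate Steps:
y = -2/3 (y = 4/(-6) = 4*(-1/6) = -2/3 ≈ -0.66667)
v(p, s) = s - 5*p (v(p, s) = -5*p + s = s - 5*p)
P = 176 (P = (18 + 15)*((1 + 1)*(3 - 2) - 5*(-2/3)) = 33*(2*1 + 10/3) = 33*(2 + 10/3) = 33*(16/3) = 176)
P*(-29) = 176*(-29) = -5104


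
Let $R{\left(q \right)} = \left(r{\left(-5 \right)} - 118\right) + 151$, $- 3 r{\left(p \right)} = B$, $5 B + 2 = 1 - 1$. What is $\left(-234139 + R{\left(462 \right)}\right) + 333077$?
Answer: $\frac{1484567}{15} \approx 98971.0$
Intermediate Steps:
$B = - \frac{2}{5}$ ($B = - \frac{2}{5} + \frac{1 - 1}{5} = - \frac{2}{5} + \frac{1}{5} \cdot 0 = - \frac{2}{5} + 0 = - \frac{2}{5} \approx -0.4$)
$r{\left(p \right)} = \frac{2}{15}$ ($r{\left(p \right)} = \left(- \frac{1}{3}\right) \left(- \frac{2}{5}\right) = \frac{2}{15}$)
$R{\left(q \right)} = \frac{497}{15}$ ($R{\left(q \right)} = \left(\frac{2}{15} - 118\right) + 151 = - \frac{1768}{15} + 151 = \frac{497}{15}$)
$\left(-234139 + R{\left(462 \right)}\right) + 333077 = \left(-234139 + \frac{497}{15}\right) + 333077 = - \frac{3511588}{15} + 333077 = \frac{1484567}{15}$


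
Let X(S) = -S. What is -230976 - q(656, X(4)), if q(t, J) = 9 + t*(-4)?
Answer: -228361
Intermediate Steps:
q(t, J) = 9 - 4*t
-230976 - q(656, X(4)) = -230976 - (9 - 4*656) = -230976 - (9 - 2624) = -230976 - 1*(-2615) = -230976 + 2615 = -228361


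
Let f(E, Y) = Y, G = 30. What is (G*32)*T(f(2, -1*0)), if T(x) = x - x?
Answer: 0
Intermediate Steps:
T(x) = 0
(G*32)*T(f(2, -1*0)) = (30*32)*0 = 960*0 = 0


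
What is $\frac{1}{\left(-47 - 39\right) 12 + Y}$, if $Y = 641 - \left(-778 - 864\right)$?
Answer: $\frac{1}{1251} \approx 0.00079936$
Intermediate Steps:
$Y = 2283$ ($Y = 641 - \left(-778 - 864\right) = 641 - -1642 = 641 + 1642 = 2283$)
$\frac{1}{\left(-47 - 39\right) 12 + Y} = \frac{1}{\left(-47 - 39\right) 12 + 2283} = \frac{1}{\left(-86\right) 12 + 2283} = \frac{1}{-1032 + 2283} = \frac{1}{1251}$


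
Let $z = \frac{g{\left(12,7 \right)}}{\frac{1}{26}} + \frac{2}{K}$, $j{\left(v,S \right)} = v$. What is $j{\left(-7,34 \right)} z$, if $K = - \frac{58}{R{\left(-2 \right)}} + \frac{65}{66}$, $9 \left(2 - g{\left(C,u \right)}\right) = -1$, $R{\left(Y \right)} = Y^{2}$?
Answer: $- \frac{769055}{2007} \approx -383.19$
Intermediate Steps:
$g{\left(C,u \right)} = \frac{19}{9}$ ($g{\left(C,u \right)} = 2 - - \frac{1}{9} = 2 + \frac{1}{9} = \frac{19}{9}$)
$K = - \frac{446}{33}$ ($K = - \frac{58}{\left(-2\right)^{2}} + \frac{65}{66} = - \frac{58}{4} + 65 \cdot \frac{1}{66} = \left(-58\right) \frac{1}{4} + \frac{65}{66} = - \frac{29}{2} + \frac{65}{66} = - \frac{446}{33} \approx -13.515$)
$z = \frac{109865}{2007}$ ($z = \frac{19}{9 \cdot \frac{1}{26}} + \frac{2}{- \frac{446}{33}} = \frac{19 \frac{1}{\frac{1}{26}}}{9} + 2 \left(- \frac{33}{446}\right) = \frac{19}{9} \cdot 26 - \frac{33}{223} = \frac{494}{9} - \frac{33}{223} = \frac{109865}{2007} \approx 54.741$)
$j{\left(-7,34 \right)} z = \left(-7\right) \frac{109865}{2007} = - \frac{769055}{2007}$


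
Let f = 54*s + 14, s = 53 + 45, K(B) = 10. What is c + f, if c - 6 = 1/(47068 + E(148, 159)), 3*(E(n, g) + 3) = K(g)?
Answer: 750080963/141205 ≈ 5312.0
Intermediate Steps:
E(n, g) = 1/3 (E(n, g) = -3 + (1/3)*10 = -3 + 10/3 = 1/3)
c = 847233/141205 (c = 6 + 1/(47068 + 1/3) = 6 + 1/(141205/3) = 6 + 3/141205 = 847233/141205 ≈ 6.0000)
s = 98
f = 5306 (f = 54*98 + 14 = 5292 + 14 = 5306)
c + f = 847233/141205 + 5306 = 750080963/141205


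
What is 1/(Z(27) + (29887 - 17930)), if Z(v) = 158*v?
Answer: 1/16223 ≈ 6.1641e-5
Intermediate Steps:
1/(Z(27) + (29887 - 17930)) = 1/(158*27 + (29887 - 17930)) = 1/(4266 + 11957) = 1/16223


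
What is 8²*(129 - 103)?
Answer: 1664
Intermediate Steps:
8²*(129 - 103) = 64*26 = 1664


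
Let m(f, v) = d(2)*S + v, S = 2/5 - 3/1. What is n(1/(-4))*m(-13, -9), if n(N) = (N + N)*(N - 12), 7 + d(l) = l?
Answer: 49/2 ≈ 24.500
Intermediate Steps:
d(l) = -7 + l
S = -13/5 (S = 2*(⅕) - 3*1 = ⅖ - 3 = -13/5 ≈ -2.6000)
n(N) = 2*N*(-12 + N) (n(N) = (2*N)*(-12 + N) = 2*N*(-12 + N))
m(f, v) = 13 + v (m(f, v) = (-7 + 2)*(-13/5) + v = -5*(-13/5) + v = 13 + v)
n(1/(-4))*m(-13, -9) = (2*(-12 + 1/(-4))/(-4))*(13 - 9) = (2*(-¼)*(-12 - ¼))*4 = (2*(-¼)*(-49/4))*4 = (49/8)*4 = 49/2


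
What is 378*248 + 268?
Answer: 94012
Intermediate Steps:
378*248 + 268 = 93744 + 268 = 94012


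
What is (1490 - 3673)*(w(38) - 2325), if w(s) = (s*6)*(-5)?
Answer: 7564095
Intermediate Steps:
w(s) = -30*s (w(s) = (6*s)*(-5) = -30*s)
(1490 - 3673)*(w(38) - 2325) = (1490 - 3673)*(-30*38 - 2325) = -2183*(-1140 - 2325) = -2183*(-3465) = 7564095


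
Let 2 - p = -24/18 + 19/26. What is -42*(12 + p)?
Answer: -7973/13 ≈ -613.31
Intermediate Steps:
p = 203/78 (p = 2 - (-24/18 + 19/26) = 2 - (-24*1/18 + 19*(1/26)) = 2 - (-4/3 + 19/26) = 2 - 1*(-47/78) = 2 + 47/78 = 203/78 ≈ 2.6026)
-42*(12 + p) = -42*(12 + 203/78) = -42*1139/78 = -7973/13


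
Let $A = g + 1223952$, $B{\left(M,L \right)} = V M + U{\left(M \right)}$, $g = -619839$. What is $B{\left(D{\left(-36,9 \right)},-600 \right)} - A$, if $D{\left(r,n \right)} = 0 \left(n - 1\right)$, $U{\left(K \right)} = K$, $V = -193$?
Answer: $-604113$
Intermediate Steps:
$D{\left(r,n \right)} = 0$ ($D{\left(r,n \right)} = 0 \left(-1 + n\right) = 0$)
$B{\left(M,L \right)} = - 192 M$ ($B{\left(M,L \right)} = - 193 M + M = - 192 M$)
$A = 604113$ ($A = -619839 + 1223952 = 604113$)
$B{\left(D{\left(-36,9 \right)},-600 \right)} - A = \left(-192\right) 0 - 604113 = 0 - 604113 = -604113$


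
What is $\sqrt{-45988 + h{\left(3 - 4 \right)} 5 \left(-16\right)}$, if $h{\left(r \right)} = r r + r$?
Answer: $2 i \sqrt{11497} \approx 214.45 i$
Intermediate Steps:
$h{\left(r \right)} = r + r^{2}$ ($h{\left(r \right)} = r^{2} + r = r + r^{2}$)
$\sqrt{-45988 + h{\left(3 - 4 \right)} 5 \left(-16\right)} = \sqrt{-45988 + \left(3 - 4\right) \left(1 + \left(3 - 4\right)\right) 5 \left(-16\right)} = \sqrt{-45988 + - (1 - 1) 5 \left(-16\right)} = \sqrt{-45988 + \left(-1\right) 0 \cdot 5 \left(-16\right)} = \sqrt{-45988 + 0 \cdot 5 \left(-16\right)} = \sqrt{-45988 + 0 \left(-16\right)} = \sqrt{-45988 + 0} = \sqrt{-45988} = 2 i \sqrt{11497}$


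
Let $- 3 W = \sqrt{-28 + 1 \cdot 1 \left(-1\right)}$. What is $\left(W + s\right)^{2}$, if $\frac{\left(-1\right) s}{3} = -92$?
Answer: $\frac{\left(828 - i \sqrt{29}\right)^{2}}{9} \approx 76173.0 - 990.87 i$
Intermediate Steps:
$s = 276$ ($s = \left(-3\right) \left(-92\right) = 276$)
$W = - \frac{i \sqrt{29}}{3}$ ($W = - \frac{\sqrt{-28 + 1 \cdot 1 \left(-1\right)}}{3} = - \frac{\sqrt{-28 + 1 \left(-1\right)}}{3} = - \frac{\sqrt{-28 - 1}}{3} = - \frac{\sqrt{-29}}{3} = - \frac{i \sqrt{29}}{3} \approx - 1.7951 i$)
$\left(W + s\right)^{2} = \left(- \frac{i \sqrt{29}}{3} + 276\right)^{2} = \left(276 - \frac{i \sqrt{29}}{3}\right)^{2}$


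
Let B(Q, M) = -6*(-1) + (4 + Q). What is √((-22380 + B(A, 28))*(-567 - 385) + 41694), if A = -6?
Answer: √21343646 ≈ 4619.9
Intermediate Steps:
B(Q, M) = 10 + Q (B(Q, M) = 6 + (4 + Q) = 10 + Q)
√((-22380 + B(A, 28))*(-567 - 385) + 41694) = √((-22380 + (10 - 6))*(-567 - 385) + 41694) = √((-22380 + 4)*(-952) + 41694) = √(-22376*(-952) + 41694) = √(21301952 + 41694) = √21343646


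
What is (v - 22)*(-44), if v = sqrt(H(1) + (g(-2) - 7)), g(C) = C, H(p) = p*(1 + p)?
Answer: 968 - 44*I*sqrt(7) ≈ 968.0 - 116.41*I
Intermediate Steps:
v = I*sqrt(7) (v = sqrt(1*(1 + 1) + (-2 - 7)) = sqrt(1*2 - 9) = sqrt(2 - 9) = sqrt(-7) = I*sqrt(7) ≈ 2.6458*I)
(v - 22)*(-44) = (I*sqrt(7) - 22)*(-44) = (-22 + I*sqrt(7))*(-44) = 968 - 44*I*sqrt(7)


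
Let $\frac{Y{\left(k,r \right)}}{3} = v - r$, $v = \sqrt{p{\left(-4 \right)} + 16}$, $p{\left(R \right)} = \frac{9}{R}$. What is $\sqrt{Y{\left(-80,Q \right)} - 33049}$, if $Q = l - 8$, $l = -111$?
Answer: $\frac{\sqrt{-130768 + 6 \sqrt{55}}}{2} \approx 180.78 i$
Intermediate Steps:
$Q = -119$ ($Q = -111 - 8 = -119$)
$v = \frac{\sqrt{55}}{2}$ ($v = \sqrt{\frac{9}{-4} + 16} = \sqrt{9 \left(- \frac{1}{4}\right) + 16} = \sqrt{- \frac{9}{4} + 16} = \sqrt{\frac{55}{4}} = \frac{\sqrt{55}}{2} \approx 3.7081$)
$Y{\left(k,r \right)} = - 3 r + \frac{3 \sqrt{55}}{2}$ ($Y{\left(k,r \right)} = 3 \left(\frac{\sqrt{55}}{2} - r\right) = - 3 r + \frac{3 \sqrt{55}}{2}$)
$\sqrt{Y{\left(-80,Q \right)} - 33049} = \sqrt{\left(\left(-3\right) \left(-119\right) + \frac{3 \sqrt{55}}{2}\right) - 33049} = \sqrt{\left(357 + \frac{3 \sqrt{55}}{2}\right) - 33049} = \sqrt{-32692 + \frac{3 \sqrt{55}}{2}}$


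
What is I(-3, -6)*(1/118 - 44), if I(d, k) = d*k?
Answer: -46719/59 ≈ -791.85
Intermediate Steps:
I(-3, -6)*(1/118 - 44) = (-3*(-6))*(1/118 - 44) = 18*(1/118 - 44) = 18*(-5191/118) = -46719/59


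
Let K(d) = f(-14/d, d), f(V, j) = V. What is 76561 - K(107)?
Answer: 8192041/107 ≈ 76561.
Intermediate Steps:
K(d) = -14/d
76561 - K(107) = 76561 - (-14)/107 = 76561 - 1*(-14/107) = 76561 + 14/107 = 8192041/107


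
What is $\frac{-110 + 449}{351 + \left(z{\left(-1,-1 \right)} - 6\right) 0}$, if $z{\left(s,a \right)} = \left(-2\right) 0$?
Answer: $\frac{113}{117} \approx 0.96581$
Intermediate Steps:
$z{\left(s,a \right)} = 0$
$\frac{-110 + 449}{351 + \left(z{\left(-1,-1 \right)} - 6\right) 0} = \frac{-110 + 449}{351 + \left(0 - 6\right) 0} = \frac{339}{351 - 0} = \frac{339}{351 + 0} = \frac{339}{351} = 339 \cdot \frac{1}{351} = \frac{113}{117}$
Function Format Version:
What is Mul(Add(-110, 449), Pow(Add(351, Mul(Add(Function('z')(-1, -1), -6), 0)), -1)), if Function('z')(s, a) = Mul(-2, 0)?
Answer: Rational(113, 117) ≈ 0.96581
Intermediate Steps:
Function('z')(s, a) = 0
Mul(Add(-110, 449), Pow(Add(351, Mul(Add(Function('z')(-1, -1), -6), 0)), -1)) = Mul(Add(-110, 449), Pow(Add(351, Mul(Add(0, -6), 0)), -1)) = Mul(339, Pow(Add(351, Mul(-6, 0)), -1)) = Mul(339, Pow(Add(351, 0), -1)) = Mul(339, Pow(351, -1)) = Mul(339, Rational(1, 351)) = Rational(113, 117)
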